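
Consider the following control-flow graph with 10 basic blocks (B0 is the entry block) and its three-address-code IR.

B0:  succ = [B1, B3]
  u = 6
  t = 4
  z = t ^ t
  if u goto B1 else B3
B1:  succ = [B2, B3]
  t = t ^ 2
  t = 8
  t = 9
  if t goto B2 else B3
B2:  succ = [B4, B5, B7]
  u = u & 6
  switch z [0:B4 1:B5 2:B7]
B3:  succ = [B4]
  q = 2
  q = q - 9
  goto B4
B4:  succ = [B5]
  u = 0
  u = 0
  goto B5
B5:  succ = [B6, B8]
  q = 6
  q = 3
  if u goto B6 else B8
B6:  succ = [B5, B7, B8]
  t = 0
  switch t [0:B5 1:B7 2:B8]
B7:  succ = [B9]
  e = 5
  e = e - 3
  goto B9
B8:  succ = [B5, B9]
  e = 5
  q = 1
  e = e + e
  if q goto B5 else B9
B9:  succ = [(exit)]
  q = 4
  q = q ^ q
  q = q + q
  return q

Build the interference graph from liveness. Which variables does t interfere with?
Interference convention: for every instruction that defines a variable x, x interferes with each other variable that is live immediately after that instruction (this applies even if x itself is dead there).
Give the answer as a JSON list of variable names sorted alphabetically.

Answer: ["u", "z"]

Derivation:
Per-block:
  B0: def={t,u,z} ue=∅
  B1: def={t} ue={t}
  B2: def={u} ue={u,z}
  B3: def={q} ue=∅
  B4: def={u} ue=∅
  B5: def={q} ue={u}
  B6: def={t} ue=∅
  B7: def={e} ue=∅
  B8: def={e,q} ue=∅
  B9: def={q} ue=∅

Live sets:
  B0: in=∅ out={t,u,z}
  B1: in={t,u,z} out={u,z}
  B2: in={u,z} out={u}
  B3: in=∅ out=∅
  B4: in=∅ out={u}
  B5: in={u} out={u}
  B6: in={u} out={u}
  B7: in=∅ out=∅
  B8: in={u} out={u}
  B9: in=∅ out=∅

Interfere edges:
  e↔{q,u}
  q↔{e,u}
  t↔{u,z}
  u↔{e,q,t,z}
  z↔{t,u}

N(t) = ["u", "z"]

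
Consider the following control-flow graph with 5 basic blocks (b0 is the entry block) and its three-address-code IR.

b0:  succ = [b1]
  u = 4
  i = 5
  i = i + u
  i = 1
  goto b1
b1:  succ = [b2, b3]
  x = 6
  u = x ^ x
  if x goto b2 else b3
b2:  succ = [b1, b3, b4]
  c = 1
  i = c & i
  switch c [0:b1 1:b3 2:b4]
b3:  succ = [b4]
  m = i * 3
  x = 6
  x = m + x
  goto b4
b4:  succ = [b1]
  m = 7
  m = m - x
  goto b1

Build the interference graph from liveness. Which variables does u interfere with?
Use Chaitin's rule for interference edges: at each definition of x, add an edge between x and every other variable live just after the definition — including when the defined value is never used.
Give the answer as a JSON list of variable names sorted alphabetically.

def/use:
  b0: {i,u} / ∅
  b1: {u,x} / ∅
  b2: {c,i} / {i}
  b3: {m,x} / {i}
  b4: {m} / {x}

Live sets:
  live b0: ∅→{i}
  live b1: {i}→{i,x}
  live b2: {i,x}→{i,x}
  live b3: {i}→{i,x}
  live b4: {i,x}→{i}

Interference:
  c: {i,x}
  i: {c,m,u,x}
  m: {i,x}
  u: {i,x}
  x: {c,i,m,u}

N(u) = ["i", "x"]

Answer: ["i", "x"]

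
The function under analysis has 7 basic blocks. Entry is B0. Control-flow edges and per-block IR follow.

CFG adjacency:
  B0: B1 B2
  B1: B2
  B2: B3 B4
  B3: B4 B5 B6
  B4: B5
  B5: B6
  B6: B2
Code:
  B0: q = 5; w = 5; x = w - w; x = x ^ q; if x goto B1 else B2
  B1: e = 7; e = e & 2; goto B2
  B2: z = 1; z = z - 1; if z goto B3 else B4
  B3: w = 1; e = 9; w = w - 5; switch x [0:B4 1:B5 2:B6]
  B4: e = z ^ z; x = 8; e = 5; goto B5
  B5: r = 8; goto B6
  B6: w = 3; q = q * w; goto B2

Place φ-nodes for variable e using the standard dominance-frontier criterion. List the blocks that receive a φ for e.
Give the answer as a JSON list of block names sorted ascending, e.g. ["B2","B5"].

idom tree: B1←B0 B2←B0 B3←B2 B4←B2 B5←B2 B6←B2
Join-block Dom:
  B2: preds {B0,B1,B6}: {B0} ∩ {B0,B1} ∩ {B0,B2,B6} = {B0}; idom=B0
  B4: preds {B2,B3}: {B0,B2} ∩ {B0,B2,B3} = {B0,B2}; idom=B2
  B5: preds {B3,B4}: {B0,B2,B3} ∩ {B0,B2,B4} = {B0,B2}; idom=B2
  B6: preds {B3,B5}: {B0,B2,B3} ∩ {B0,B2,B5} = {B0,B2}; idom=B2

DF walk-up:
  B2←B0: walk · to B0
  B2←B1: walk B1 to B0
  B2←B6: walk B6→B2 to B0
  B4←B2: walk · to B2
  B4←B3: walk B3 to B2
  B5←B3: walk B3 to B2
  B5←B4: walk B4 to B2
  B6←B3: walk B3 to B2
  B6←B5: walk B5 to B2
  B0 → ∅
  B1 → {B2}
  B2 → {B2}
  B3 → {B4,B5,B6}
  B4 → {B5}
  B5 → {B6}
  B6 → {B2}

φ for e: defs {B1,B3,B4}
  DF⁺ = {B2,B4,B5,B6}

Answer: ["B2", "B4", "B5", "B6"]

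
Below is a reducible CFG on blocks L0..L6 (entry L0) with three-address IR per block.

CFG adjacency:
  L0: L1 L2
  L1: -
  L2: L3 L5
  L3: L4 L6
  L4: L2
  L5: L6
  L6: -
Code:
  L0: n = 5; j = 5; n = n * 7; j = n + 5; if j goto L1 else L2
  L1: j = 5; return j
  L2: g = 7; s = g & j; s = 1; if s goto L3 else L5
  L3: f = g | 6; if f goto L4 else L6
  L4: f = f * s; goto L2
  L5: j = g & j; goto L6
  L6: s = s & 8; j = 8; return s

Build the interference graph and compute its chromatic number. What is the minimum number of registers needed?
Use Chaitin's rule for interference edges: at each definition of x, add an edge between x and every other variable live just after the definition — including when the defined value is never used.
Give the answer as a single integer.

Per-block:
  L0: {j,n} / ∅
  L1: {j} / ∅
  L2: {g,s} / {j}
  L3: {f} / {g}
  L4: {f} / {f,s}
  L5: {j} / {g,j}
  L6: {j,s} / {s}

Liveness:
  live L0: ∅→{j}
  live L1: ∅→∅
  live L2: {j}→{g,j,s}
  live L3: {g,j,s}→{f,j,s}
  live L4: {f,j,s}→{j}
  live L5: {g,j,s}→{s}
  live L6: {s}→∅

Interference:
  f↔{j,s}
  g↔{j,s}
  j↔{f,g,n,s}
  n↔{j}
  s↔{f,g,j}

Registers:
  lower bound: {f,j,s} mutually conflict ⇒ χ ≥ 3
  assign f→r2 g→r2 j→r0 n→r1 s→r1 — no edge inside a register ⇒ χ ≤ 3
  χ = 3

Answer: 3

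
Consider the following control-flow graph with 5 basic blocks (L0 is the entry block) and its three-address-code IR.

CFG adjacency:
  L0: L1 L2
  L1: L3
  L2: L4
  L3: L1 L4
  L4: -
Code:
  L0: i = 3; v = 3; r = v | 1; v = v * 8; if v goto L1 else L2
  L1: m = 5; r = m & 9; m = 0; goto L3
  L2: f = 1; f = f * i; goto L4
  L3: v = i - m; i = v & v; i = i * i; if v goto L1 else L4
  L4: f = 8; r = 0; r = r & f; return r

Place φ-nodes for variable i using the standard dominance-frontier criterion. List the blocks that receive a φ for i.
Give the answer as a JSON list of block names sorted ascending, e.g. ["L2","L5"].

idom tree: L1←L0 L2←L0 L3←L1 L4←L0
Join-block Dom:
  L1: preds {L0,L3}: {L0} ∩ {L0,L1,L3} = {L0}; idom=L0
  L4: preds {L2,L3}: {L0,L2} ∩ {L0,L1,L3} = {L0}; idom=L0

Frontier:
  L1←L0: walk · to L0
  L1←L3: walk L3→L1 to L0
  L4←L2: walk L2 to L0
  L4←L3: walk L3→L1 to L0
  L0: DF=∅
  L1: DF={L1,L4}
  L2: DF={L4}
  L3: DF={L1,L4}
  L4: DF=∅

φ for i: defs {L0,L3}
  DF⁺ = {L1,L4}

Answer: ["L1", "L4"]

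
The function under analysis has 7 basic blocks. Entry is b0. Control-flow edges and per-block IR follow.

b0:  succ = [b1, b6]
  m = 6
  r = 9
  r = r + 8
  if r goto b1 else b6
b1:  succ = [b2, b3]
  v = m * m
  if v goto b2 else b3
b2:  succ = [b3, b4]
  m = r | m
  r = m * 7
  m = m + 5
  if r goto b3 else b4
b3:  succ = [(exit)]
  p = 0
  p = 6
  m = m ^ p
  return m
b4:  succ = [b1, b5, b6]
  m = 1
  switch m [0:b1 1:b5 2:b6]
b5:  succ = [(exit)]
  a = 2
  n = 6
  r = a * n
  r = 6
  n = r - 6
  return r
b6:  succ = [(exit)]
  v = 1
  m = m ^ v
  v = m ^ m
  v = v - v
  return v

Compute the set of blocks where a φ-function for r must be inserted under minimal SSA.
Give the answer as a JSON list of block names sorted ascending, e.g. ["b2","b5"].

idom tree: b1←b0 b2←b1 b3←b1 b4←b2 b5←b4 b6←b0
Dom at joins:
  b1: preds {b0,b4}: {b0} ∩ {b0,b1,b2,b4} = {b0}; idom=b0
  b3: preds {b1,b2}: {b0,b1} ∩ {b0,b1,b2} = {b0,b1}; idom=b1
  b6: preds {b0,b4}: {b0} ∩ {b0,b1,b2,b4} = {b0}; idom=b0

DF derivation:
  b1←b0: walk · to b0
  b1←b4: walk b4→b2→b1 to b0
  b3←b1: walk · to b1
  b3←b2: walk b2 to b1
  b6←b0: walk · to b0
  b6←b4: walk b4→b2→b1 to b0
  b0: DF=∅
  b1: DF={b1,b6}
  b2: DF={b1,b3,b6}
  b3: DF=∅
  b4: DF={b1,b6}
  b5: DF=∅
  b6: DF=∅

φ for r: defs {b0,b2,b5}
  DF⁺ = {b1,b3,b6}

Answer: ["b1", "b3", "b6"]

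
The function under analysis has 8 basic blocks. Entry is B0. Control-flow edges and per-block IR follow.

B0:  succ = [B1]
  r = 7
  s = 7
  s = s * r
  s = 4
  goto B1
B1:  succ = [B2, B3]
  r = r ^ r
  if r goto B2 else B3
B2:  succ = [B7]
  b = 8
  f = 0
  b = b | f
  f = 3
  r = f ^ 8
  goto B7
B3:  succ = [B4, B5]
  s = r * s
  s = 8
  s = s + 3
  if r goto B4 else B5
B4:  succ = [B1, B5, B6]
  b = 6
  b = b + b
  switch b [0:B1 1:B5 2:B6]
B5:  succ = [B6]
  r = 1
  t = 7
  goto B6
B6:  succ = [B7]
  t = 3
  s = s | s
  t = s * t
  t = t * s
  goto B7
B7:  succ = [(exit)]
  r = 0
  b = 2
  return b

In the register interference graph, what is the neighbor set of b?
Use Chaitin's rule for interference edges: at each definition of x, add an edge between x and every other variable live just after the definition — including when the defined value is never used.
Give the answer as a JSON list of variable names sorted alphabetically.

Block summaries:
  B0 def {r,s} use ∅
  B1 def {r} use {r}
  B2 def {b,f,r} use ∅
  B3 def {s} use {r,s}
  B4 def {b} use ∅
  B5 def {r,t} use ∅
  B6 def {s,t} use {s}
  B7 def {b,r} use ∅

Backward fixpoint:
  live B0: ∅→{r,s}
  live B1: {r,s}→{r,s}
  live B2: ∅→∅
  live B3: {r,s}→{r,s}
  live B4: {r,s}→{r,s}
  live B5: {s}→{s}
  live B6: {s}→∅
  live B7: ∅→∅

Interfere edges:
  b↔{f,r,s}
  f↔{b}
  r↔{b,s}
  s↔{b,r,t}
  t↔{s}

N(b) = ["f", "r", "s"]

Answer: ["f", "r", "s"]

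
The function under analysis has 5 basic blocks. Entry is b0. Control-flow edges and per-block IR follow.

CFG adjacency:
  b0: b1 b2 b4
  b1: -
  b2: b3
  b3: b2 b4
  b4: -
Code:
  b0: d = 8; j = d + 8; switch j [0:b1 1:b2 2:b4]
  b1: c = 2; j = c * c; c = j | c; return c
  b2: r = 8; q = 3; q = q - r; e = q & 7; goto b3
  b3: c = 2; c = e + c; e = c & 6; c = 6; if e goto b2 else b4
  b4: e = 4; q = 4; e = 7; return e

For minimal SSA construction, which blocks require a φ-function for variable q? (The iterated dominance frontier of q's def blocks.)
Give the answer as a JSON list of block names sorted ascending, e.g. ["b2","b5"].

idom tree: b1←b0 b2←b0 b3←b2 b4←b0
Join-block Dom:
  b2: preds {b0,b3}: {b0} ∩ {b0,b2,b3} = {b0}; idom=b0
  b4: preds {b0,b3}: {b0} ∩ {b0,b2,b3} = {b0}; idom=b0

DF derivation:
  join b2 pred b0: · stop@b0
  join b2 pred b3: b3→b2 stop@b0
  join b4 pred b0: · stop@b0
  join b4 pred b3: b3→b2 stop@b0
  b0: DF=∅
  b1: DF=∅
  b2: DF={b2,b4}
  b3: DF={b2,b4}
  b4: DF=∅

φ for q: defs {b2,b4}
  DF⁺ = {b2,b4}

Answer: ["b2", "b4"]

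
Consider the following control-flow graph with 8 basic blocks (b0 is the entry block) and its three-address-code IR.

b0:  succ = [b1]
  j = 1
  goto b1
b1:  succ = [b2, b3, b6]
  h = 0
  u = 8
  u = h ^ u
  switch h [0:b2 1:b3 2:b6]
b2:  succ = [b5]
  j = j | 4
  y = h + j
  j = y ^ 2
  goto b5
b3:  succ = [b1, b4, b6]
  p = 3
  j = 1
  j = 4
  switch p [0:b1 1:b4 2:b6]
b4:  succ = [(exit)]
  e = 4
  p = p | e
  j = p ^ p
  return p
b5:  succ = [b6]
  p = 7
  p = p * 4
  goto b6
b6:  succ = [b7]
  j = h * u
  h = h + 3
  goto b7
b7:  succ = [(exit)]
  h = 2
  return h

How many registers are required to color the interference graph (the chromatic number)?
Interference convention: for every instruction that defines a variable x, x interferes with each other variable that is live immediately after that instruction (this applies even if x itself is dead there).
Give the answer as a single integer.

Answer: 4

Derivation:
def/use:
  b0: def={j} ue=∅
  b1: def={h,u} ue=∅
  b2: def={j,y} ue={h,j}
  b3: def={j,p} ue=∅
  b4: def={e,j,p} ue={p}
  b5: def={p} ue=∅
  b6: def={h,j} ue={h,u}
  b7: def={h} ue=∅

Backward fixpoint:
  b0: in=∅ out={j}
  b1: in={j} out={h,j,u}
  b2: in={h,j,u} out={h,u}
  b3: in={h,u} out={h,j,p,u}
  b4: in={p} out=∅
  b5: in={h,u} out={h,u}
  b6: in={h,u} out=∅
  b7: in=∅ out=∅

Interfere edges:
  e: {p}
  h: {j,p,u,y}
  j: {h,p,u}
  p: {e,h,j,u}
  u: {h,j,p,y}
  y: {h,u}

Colouring:
  lower bound: {h,j,p,u} mutually conflict ⇒ χ ≥ 4
  4-colouring: c0={e,h}  c1={p,y}  c2={u}  c3={j}
  χ = 4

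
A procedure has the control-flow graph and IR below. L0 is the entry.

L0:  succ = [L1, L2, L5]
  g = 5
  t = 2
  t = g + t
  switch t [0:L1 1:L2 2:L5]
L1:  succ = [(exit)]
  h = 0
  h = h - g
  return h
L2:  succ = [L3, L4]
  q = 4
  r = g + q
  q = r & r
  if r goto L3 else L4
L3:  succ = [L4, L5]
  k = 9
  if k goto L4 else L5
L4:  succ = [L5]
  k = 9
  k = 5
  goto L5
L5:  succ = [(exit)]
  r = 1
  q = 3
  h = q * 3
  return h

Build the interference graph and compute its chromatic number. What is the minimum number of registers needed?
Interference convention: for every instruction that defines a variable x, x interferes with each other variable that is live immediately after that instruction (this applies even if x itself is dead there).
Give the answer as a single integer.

Per-block:
  L0: {g,t} / ∅
  L1: {h} / {g}
  L2: {q,r} / {g}
  L3: {k} / ∅
  L4: {k} / ∅
  L5: {h,q,r} / ∅

Liveness:
  L0: in=∅ out={g}
  L1: in={g} out=∅
  L2: in={g} out=∅
  L3: in=∅ out=∅
  L4: in=∅ out=∅
  L5: in=∅ out=∅

Interfere edges:
  g — {h,q,t}
  h — {g}
  k — ∅
  q — {g,r}
  r — {q}
  t — {g}

Chromatic number:
  clique {g,h} ⇒ need ≥ 2
  assign g→R0 h→R1 k→R0 q→R1 r→R0 t→R1 — no edge inside a register ⇒ χ ≤ 2
  χ = 2

Answer: 2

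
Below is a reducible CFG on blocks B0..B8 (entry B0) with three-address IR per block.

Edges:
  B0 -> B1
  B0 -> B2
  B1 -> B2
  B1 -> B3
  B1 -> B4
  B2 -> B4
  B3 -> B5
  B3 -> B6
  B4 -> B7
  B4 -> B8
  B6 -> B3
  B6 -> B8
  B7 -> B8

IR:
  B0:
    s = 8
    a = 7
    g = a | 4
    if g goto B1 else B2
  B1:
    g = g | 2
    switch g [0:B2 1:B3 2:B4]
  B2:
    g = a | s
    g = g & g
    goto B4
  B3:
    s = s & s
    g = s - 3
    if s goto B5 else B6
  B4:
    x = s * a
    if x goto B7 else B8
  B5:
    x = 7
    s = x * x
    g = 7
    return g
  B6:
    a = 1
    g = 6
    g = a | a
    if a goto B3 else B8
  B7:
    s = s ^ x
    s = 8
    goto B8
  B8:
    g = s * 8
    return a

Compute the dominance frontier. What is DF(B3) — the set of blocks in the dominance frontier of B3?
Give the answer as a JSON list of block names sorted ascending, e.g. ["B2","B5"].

Answer: ["B3", "B8"]

Analysis:
idom tree: B1←B0 B2←B0 B3←B1 B4←B0 B5←B3 B6←B3 B7←B4 B8←B0
Join-block Dom:
  B2: preds {B0,B1}: {B0} ∩ {B0,B1} = {B0}; idom=B0
  B3: preds {B1,B6}: {B0,B1} ∩ {B0,B1,B3,B6} = {B0,B1}; idom=B1
  B4: preds {B1,B2}: {B0,B1} ∩ {B0,B2} = {B0}; idom=B0
  B8: preds {B4,B6,B7}: {B0,B4} ∩ {B0,B1,B3,B6} ∩ {B0,B4,B7} = {B0}; idom=B0

DF derivation:
  B2←B0: walk · to B0
  B2←B1: walk B1 to B0
  B3←B1: walk · to B1
  B3←B6: walk B6→B3 to B1
  B4←B1: walk B1 to B0
  B4←B2: walk B2 to B0
  B8←B4: walk B4 to B0
  B8←B6: walk B6→B3→B1 to B0
  B8←B7: walk B7→B4 to B0
  B0 → ∅
  B1 → {B2,B4,B8}
  B2 → {B4}
  B3 → {B3,B8}
  B4 → {B8}
  B5 → ∅
  B6 → {B3,B8}
  B7 → {B8}
  B8 → ∅

DF(B3) = ["B3", "B8"]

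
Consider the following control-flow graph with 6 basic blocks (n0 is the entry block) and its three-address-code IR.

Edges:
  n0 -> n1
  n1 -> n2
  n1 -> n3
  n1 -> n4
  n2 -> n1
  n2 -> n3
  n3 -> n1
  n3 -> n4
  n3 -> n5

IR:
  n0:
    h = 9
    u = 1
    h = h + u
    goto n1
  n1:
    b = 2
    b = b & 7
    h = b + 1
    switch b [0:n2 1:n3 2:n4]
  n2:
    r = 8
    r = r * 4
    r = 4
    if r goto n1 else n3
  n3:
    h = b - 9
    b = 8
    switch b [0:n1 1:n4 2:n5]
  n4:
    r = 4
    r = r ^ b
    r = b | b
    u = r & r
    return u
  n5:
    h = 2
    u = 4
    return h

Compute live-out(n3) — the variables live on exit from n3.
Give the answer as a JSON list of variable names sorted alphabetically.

Per-block:
  n0: {h,u} / ∅
  n1: {b,h} / ∅
  n2: {r} / ∅
  n3: {b,h} / {b}
  n4: {r,u} / {b}
  n5: {h,u} / ∅

Live sets:
  live n0: ∅→∅
  live n1: ∅→{b}
  live n2: {b}→{b}
  live n3: {b}→{b}
  live n4: {b}→∅
  live n5: ∅→∅

live-out(n3) = ["b"]

Answer: ["b"]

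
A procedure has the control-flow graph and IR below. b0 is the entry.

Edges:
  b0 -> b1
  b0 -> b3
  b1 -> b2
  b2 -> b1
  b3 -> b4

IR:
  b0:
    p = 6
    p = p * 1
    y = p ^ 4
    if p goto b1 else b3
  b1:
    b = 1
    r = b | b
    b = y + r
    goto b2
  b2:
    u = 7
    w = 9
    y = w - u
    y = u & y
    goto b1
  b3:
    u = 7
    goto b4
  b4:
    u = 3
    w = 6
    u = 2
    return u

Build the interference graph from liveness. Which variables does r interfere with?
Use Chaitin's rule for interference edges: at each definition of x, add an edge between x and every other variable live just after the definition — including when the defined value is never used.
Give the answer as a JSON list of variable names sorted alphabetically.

Answer: ["y"]

Derivation:
Block summaries:
  b0: {p,y} / ∅
  b1: {b,r} / {y}
  b2: {u,w,y} / ∅
  b3: {u} / ∅
  b4: {u,w} / ∅

Backward fixpoint:
  b0 li=∅ lo={y}
  b1 li={y} lo=∅
  b2 li=∅ lo={y}
  b3 li=∅ lo=∅
  b4 li=∅ lo=∅

Conflict graph:
  b↔{y}
  p↔{y}
  r↔{y}
  u↔{w,y}
  w↔{u}
  y↔{b,p,r,u}

N(r) = ["y"]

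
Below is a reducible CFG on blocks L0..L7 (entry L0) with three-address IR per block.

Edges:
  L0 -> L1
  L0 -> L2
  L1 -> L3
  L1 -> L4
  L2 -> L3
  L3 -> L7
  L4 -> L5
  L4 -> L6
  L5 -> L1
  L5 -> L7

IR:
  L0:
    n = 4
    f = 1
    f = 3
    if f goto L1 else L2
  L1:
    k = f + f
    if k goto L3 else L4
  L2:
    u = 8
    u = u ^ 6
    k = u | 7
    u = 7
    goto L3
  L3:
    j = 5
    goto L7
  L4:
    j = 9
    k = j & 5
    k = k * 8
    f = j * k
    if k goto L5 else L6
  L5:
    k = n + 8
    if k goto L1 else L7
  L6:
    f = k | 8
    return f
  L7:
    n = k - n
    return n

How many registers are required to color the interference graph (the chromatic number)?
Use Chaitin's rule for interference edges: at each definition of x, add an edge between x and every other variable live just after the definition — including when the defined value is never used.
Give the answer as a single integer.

Answer: 3

Analysis:
def/use:
  L0 def {f,n} use ∅
  L1 def {k} use {f}
  L2 def {k,u} use ∅
  L3 def {j} use ∅
  L4 def {f,j,k} use ∅
  L5 def {k} use {n}
  L6 def {f} use {k}
  L7 def {n} use {k,n}

Liveness:
  L0 li=∅ lo={f,n}
  L1 li={f,n} lo={k,n}
  L2 li={n} lo={k,n}
  L3 li={k,n} lo={k,n}
  L4 li={n} lo={f,k,n}
  L5 li={f,n} lo={f,k,n}
  L6 li={k} lo=∅
  L7 li={k,n} lo=∅

Interfere edges:
  f: {k,n}
  j: {k,n}
  k: {f,j,n,u}
  n: {f,j,k,u}
  u: {k,n}

Registers:
  clique {f,k,n} ⇒ need ≥ 3
  assign f→c2 j→c2 k→c0 n→c1 u→c2 — no edge inside a register ⇒ χ ≤ 3
  χ = 3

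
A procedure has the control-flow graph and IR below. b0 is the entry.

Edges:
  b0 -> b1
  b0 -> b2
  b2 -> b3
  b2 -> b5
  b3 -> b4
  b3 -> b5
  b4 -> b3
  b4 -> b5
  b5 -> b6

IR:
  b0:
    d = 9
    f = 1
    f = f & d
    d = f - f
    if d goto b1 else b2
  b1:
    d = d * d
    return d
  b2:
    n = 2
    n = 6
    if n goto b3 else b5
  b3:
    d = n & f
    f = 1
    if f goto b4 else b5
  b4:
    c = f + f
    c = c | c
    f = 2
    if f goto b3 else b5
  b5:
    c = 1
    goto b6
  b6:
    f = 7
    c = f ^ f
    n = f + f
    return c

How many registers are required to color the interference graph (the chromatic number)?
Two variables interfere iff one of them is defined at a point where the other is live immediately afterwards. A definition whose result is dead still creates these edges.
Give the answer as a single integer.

def/use:
  b0: {d,f} / ∅
  b1: {d} / {d}
  b2: {n} / ∅
  b3: {d,f} / {f,n}
  b4: {c,f} / {f}
  b5: {c} / ∅
  b6: {c,f,n} / ∅

Backward fixpoint:
  b0 li=∅ lo={d,f}
  b1 li={d} lo=∅
  b2 li={f} lo={f,n}
  b3 li={f,n} lo={f,n}
  b4 li={f,n} lo={f,n}
  b5 li=∅ lo=∅
  b6 li=∅ lo=∅

Interference:
  c: {f,n}
  d: {f,n}
  f: {c,d,n}
  n: {c,d,f}

Colouring:
  {c,f,n} pairwise interfere (3-clique) ⇒ χ ≥ 3
  3-colouring: c0={f}  c1={n}  c2={c,d}
  χ = 3

Answer: 3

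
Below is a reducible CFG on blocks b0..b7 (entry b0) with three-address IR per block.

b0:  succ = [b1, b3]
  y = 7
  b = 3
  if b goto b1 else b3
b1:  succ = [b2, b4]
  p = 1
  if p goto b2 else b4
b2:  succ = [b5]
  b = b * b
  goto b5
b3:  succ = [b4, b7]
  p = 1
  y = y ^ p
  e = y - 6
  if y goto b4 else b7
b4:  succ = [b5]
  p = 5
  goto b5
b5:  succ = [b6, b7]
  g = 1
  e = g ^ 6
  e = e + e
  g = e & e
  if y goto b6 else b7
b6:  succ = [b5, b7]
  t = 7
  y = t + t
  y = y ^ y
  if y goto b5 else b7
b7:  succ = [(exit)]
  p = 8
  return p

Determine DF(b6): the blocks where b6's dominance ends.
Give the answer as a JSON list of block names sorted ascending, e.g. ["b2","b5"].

idom tree: b1←b0 b2←b1 b3←b0 b4←b0 b5←b0 b6←b5 b7←b0
Dom at joins:
  b4: preds {b1,b3}: {b0,b1} ∩ {b0,b3} = {b0}; idom=b0
  b5: preds {b2,b4,b6}: {b0,b1,b2} ∩ {b0,b4} ∩ {b0,b5,b6} = {b0}; idom=b0
  b7: preds {b3,b5,b6}: {b0,b3} ∩ {b0,b5} ∩ {b0,b5,b6} = {b0}; idom=b0

DF derivation:
  join b4 pred b1: b1 stop@b0
  join b4 pred b3: b3 stop@b0
  join b5 pred b2: b2→b1 stop@b0
  join b5 pred b4: b4 stop@b0
  join b5 pred b6: b6→b5 stop@b0
  join b7 pred b3: b3 stop@b0
  join b7 pred b5: b5 stop@b0
  join b7 pred b6: b6→b5 stop@b0
  b0 → ∅
  b1 → {b4,b5}
  b2 → {b5}
  b3 → {b4,b7}
  b4 → {b5}
  b5 → {b5,b7}
  b6 → {b5,b7}
  b7 → ∅

DF(b6) = ["b5", "b7"]

Answer: ["b5", "b7"]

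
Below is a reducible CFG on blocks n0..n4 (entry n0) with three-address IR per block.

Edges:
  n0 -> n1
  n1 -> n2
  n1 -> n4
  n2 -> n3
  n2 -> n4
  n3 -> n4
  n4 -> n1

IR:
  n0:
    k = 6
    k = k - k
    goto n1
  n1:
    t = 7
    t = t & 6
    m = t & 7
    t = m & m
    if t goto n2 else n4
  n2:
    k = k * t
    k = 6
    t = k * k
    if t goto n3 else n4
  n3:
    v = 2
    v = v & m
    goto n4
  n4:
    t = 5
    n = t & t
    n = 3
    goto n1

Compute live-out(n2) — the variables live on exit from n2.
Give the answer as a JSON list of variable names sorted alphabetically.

Block summaries:
  n0: {k} / ∅
  n1: {m,t} / ∅
  n2: {k,t} / {k,t}
  n3: {v} / {m}
  n4: {n,t} / ∅

Liveness:
  n0: in=∅ out={k}
  n1: in={k} out={k,m,t}
  n2: in={k,m,t} out={k,m}
  n3: in={k,m} out={k}
  n4: in={k} out={k}

live-out(n2) = ["k", "m"]

Answer: ["k", "m"]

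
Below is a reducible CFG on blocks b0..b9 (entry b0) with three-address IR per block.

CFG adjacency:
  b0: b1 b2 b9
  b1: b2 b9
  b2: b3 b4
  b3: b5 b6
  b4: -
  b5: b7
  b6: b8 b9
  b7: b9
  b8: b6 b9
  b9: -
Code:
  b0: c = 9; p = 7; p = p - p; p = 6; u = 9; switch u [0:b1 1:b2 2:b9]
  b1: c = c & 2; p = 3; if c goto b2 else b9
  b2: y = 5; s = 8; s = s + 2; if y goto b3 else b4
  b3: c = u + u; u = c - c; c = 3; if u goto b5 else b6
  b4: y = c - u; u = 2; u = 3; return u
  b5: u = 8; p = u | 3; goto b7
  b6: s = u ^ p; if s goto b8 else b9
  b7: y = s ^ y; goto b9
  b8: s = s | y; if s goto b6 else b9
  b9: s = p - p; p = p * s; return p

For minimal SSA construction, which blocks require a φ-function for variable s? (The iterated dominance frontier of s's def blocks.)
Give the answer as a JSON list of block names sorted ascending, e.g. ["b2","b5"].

idom tree: b1←b0 b2←b0 b3←b2 b4←b2 b5←b3 b6←b3 b7←b5 b8←b6 b9←b0
Join-block Dom:
  b2: preds {b0,b1}: {b0} ∩ {b0,b1} = {b0}; idom=b0
  b6: preds {b3,b8}: {b0,b2,b3} ∩ {b0,b2,b3,b6,b8} = {b0,b2,b3}; idom=b3
  b9: preds {b0,b1,b6,b7,b8}: {b0} ∩ {b0,b1} ∩ {b0,b2,b3,b6} ∩ {b0,b2,b3,b5,b7} ∩ {b0,b2,b3,b6,b8} = {b0}; idom=b0

DF walk-up:
  b2←b0: walk · to b0
  b2←b1: walk b1 to b0
  b6←b3: walk · to b3
  b6←b8: walk b8→b6 to b3
  b9←b0: walk · to b0
  b9←b1: walk b1 to b0
  b9←b6: walk b6→b3→b2 to b0
  b9←b7: walk b7→b5→b3→b2 to b0
  b9←b8: walk b8→b6→b3→b2 to b0
  b0 → ∅
  b1 → {b2,b9}
  b2 → {b9}
  b3 → {b9}
  b4 → ∅
  b5 → {b9}
  b6 → {b6,b9}
  b7 → {b9}
  b8 → {b6,b9}
  b9 → ∅

φ for s: defs {b2,b6,b8,b9}
  DF⁺ = {b6,b9}

Answer: ["b6", "b9"]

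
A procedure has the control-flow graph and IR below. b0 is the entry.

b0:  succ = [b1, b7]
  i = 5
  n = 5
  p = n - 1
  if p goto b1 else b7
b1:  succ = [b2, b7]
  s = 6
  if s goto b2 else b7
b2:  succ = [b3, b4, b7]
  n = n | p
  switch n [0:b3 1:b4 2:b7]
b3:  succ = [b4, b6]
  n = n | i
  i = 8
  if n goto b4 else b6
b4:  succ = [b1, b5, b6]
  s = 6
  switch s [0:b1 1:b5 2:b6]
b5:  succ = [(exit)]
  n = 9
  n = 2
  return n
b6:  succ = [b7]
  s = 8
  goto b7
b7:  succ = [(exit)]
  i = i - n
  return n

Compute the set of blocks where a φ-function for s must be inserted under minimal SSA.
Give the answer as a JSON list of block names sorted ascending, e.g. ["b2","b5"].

Answer: ["b1", "b6", "b7"]

Derivation:
idom tree: b1←b0 b2←b1 b3←b2 b4←b2 b5←b4 b6←b2 b7←b0
Dom at joins:
  b1: preds {b0,b4}: {b0} ∩ {b0,b1,b2,b4} = {b0}; idom=b0
  b4: preds {b2,b3}: {b0,b1,b2} ∩ {b0,b1,b2,b3} = {b0,b1,b2}; idom=b2
  b6: preds {b3,b4}: {b0,b1,b2,b3} ∩ {b0,b1,b2,b4} = {b0,b1,b2}; idom=b2
  b7: preds {b0,b1,b2,b6}: {b0} ∩ {b0,b1} ∩ {b0,b1,b2} ∩ {b0,b1,b2,b6} = {b0}; idom=b0

DF walk-up:
  join b1 pred b0: · stop@b0
  join b1 pred b4: b4→b2→b1 stop@b0
  join b4 pred b2: · stop@b2
  join b4 pred b3: b3 stop@b2
  join b6 pred b3: b3 stop@b2
  join b6 pred b4: b4 stop@b2
  join b7 pred b0: · stop@b0
  join b7 pred b1: b1 stop@b0
  join b7 pred b2: b2→b1 stop@b0
  join b7 pred b6: b6→b2→b1 stop@b0
  DF(b0)=∅
  DF(b1)={b1,b7}
  DF(b2)={b1,b7}
  DF(b3)={b4,b6}
  DF(b4)={b1,b6}
  DF(b5)=∅
  DF(b6)={b7}
  DF(b7)=∅

φ for s: defs {b1,b4,b6}
  DF⁺ = {b1,b6,b7}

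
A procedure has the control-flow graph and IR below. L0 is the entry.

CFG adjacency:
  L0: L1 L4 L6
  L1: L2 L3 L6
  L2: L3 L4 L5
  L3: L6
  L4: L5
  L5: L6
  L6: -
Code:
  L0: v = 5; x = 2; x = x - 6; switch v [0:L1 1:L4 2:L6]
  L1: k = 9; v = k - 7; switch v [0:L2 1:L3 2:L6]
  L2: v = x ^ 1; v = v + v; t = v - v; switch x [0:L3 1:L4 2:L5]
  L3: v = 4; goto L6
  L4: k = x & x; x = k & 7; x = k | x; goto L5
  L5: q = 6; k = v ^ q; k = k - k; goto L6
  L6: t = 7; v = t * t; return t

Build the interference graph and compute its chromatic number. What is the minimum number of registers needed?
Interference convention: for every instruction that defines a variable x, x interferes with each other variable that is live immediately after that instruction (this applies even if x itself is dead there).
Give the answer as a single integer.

Answer: 3

Analysis:
Per-block:
  L0 def {v,x} use ∅
  L1 def {k,v} use ∅
  L2 def {t,v} use {x}
  L3 def {v} use ∅
  L4 def {k,x} use {x}
  L5 def {k,q} use {v}
  L6 def {t,v} use ∅

Liveness:
  L0 li=∅ lo={v,x}
  L1 li={x} lo={x}
  L2 li={x} lo={v,x}
  L3 li=∅ lo=∅
  L4 li={v,x} lo={v}
  L5 li={v} lo=∅
  L6 li=∅ lo=∅

Interference:
  k: {v,x}
  q: {v}
  t: {v,x}
  v: {k,q,t,x}
  x: {k,t,v}

Colouring:
  clique {k,v,x} ⇒ need ≥ 3
  3-colouring: r0={v}  r1={q,x}  r2={k,t}
  χ = 3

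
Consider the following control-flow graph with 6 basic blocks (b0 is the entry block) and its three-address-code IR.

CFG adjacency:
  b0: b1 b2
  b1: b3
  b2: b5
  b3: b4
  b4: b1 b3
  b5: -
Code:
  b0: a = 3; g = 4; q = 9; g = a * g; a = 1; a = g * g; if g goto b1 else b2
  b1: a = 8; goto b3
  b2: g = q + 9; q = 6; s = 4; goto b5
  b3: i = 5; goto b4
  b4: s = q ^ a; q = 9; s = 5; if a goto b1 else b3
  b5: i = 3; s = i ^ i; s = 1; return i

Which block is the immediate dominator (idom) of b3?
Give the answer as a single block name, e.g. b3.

Answer: b1

Analysis:
idom tree: b1←b0 b2←b0 b3←b1 b4←b3 b5←b2
Dom at joins:
  b1: preds {b0,b4}: {b0} ∩ {b0,b1,b3,b4} = {b0}; idom=b0
  b3: preds {b1,b4}: {b0,b1} ∩ {b0,b1,b3,b4} = {b0,b1}; idom=b1

idom(b3) = b1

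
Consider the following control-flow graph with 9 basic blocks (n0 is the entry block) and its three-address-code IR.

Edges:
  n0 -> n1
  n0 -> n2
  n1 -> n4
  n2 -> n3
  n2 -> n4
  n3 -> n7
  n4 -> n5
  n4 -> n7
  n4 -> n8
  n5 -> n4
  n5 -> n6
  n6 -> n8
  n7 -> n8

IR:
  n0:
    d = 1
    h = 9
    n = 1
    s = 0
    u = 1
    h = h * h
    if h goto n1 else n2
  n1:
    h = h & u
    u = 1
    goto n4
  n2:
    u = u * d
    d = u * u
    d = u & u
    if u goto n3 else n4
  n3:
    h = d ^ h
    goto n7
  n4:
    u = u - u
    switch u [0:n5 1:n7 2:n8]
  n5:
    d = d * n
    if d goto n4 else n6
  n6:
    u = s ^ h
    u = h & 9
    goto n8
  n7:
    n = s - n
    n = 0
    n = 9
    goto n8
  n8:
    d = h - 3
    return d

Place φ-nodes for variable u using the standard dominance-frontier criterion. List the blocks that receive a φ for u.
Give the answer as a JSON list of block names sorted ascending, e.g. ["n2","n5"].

idom tree: n1←n0 n2←n0 n3←n2 n4←n0 n5←n4 n6←n5 n7←n0 n8←n0
Dom∩ at merges:
  n4: preds {n1,n2,n5}: {n0,n1} ∩ {n0,n2} ∩ {n0,n4,n5} = {n0}; idom=n0
  n7: preds {n3,n4}: {n0,n2,n3} ∩ {n0,n4} = {n0}; idom=n0
  n8: preds {n4,n6,n7}: {n0,n4} ∩ {n0,n4,n5,n6} ∩ {n0,n7} = {n0}; idom=n0

Frontier:
  join n4 pred n1: n1 stop@n0
  join n4 pred n2: n2 stop@n0
  join n4 pred n5: n5→n4 stop@n0
  join n7 pred n3: n3→n2 stop@n0
  join n7 pred n4: n4 stop@n0
  join n8 pred n4: n4 stop@n0
  join n8 pred n6: n6→n5→n4 stop@n0
  join n8 pred n7: n7 stop@n0
  n0: DF=∅
  n1: DF={n4}
  n2: DF={n4,n7}
  n3: DF={n7}
  n4: DF={n4,n7,n8}
  n5: DF={n4,n8}
  n6: DF={n8}
  n7: DF={n8}
  n8: DF=∅

φ for u: defs {n0,n1,n2,n4,n6}
  DF⁺ = {n4,n7,n8}

Answer: ["n4", "n7", "n8"]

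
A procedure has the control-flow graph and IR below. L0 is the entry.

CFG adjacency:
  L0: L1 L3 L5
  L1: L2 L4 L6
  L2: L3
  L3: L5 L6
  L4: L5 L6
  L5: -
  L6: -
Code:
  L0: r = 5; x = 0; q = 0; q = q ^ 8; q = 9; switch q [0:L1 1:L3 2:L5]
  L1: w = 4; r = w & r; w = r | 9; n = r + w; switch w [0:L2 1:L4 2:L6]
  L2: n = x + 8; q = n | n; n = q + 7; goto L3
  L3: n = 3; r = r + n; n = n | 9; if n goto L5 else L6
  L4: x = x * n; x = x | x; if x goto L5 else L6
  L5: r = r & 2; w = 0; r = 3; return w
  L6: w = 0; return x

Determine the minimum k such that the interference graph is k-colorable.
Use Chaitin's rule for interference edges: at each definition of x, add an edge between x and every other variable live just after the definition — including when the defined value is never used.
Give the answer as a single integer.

Answer: 4

Working:
Block summaries:
  L0: {q,r,x} / ∅
  L1: {n,r,w} / {r}
  L2: {n,q} / {x}
  L3: {n,r} / {r}
  L4: {x} / {n,x}
  L5: {r,w} / {r}
  L6: {w} / {x}

Liveness:
  live L0: ∅→{r,x}
  live L1: {r,x}→{n,r,x}
  live L2: {r,x}→{r,x}
  live L3: {r,x}→{r,x}
  live L4: {n,r,x}→{r,x}
  live L5: {r}→∅
  live L6: {x}→∅

Interference:
  n↔{r,w,x}
  q↔{r,x}
  r↔{n,q,w,x}
  w↔{n,r,x}
  x↔{n,q,r,w}

Chromatic number:
  {n,r,w,x} pairwise interfere (4-clique) ⇒ χ ≥ 4
  assign n→R2 q→R2 r→R0 w→R3 x→R1 — no edge inside a register ⇒ χ ≤ 4
  χ = 4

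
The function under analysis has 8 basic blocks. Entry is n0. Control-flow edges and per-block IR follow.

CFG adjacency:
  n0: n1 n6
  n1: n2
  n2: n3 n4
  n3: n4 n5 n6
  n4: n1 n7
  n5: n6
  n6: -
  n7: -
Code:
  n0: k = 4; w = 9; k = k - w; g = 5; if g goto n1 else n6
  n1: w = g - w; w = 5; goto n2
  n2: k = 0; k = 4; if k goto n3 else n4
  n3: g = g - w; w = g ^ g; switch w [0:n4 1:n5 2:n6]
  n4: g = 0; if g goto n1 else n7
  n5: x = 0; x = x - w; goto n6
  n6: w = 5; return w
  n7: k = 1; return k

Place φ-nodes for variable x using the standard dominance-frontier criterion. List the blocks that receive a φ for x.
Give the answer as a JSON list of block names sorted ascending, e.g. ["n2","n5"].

idom tree: n1←n0 n2←n1 n3←n2 n4←n2 n5←n3 n6←n0 n7←n4
Join-block Dom:
  n1: preds {n0,n4}: {n0} ∩ {n0,n1,n2,n4} = {n0}; idom=n0
  n4: preds {n2,n3}: {n0,n1,n2} ∩ {n0,n1,n2,n3} = {n0,n1,n2}; idom=n2
  n6: preds {n0,n3,n5}: {n0} ∩ {n0,n1,n2,n3} ∩ {n0,n1,n2,n3,n5} = {n0}; idom=n0

DF walk-up:
  join n1 pred n0: · stop@n0
  join n1 pred n4: n4→n2→n1 stop@n0
  join n4 pred n2: · stop@n2
  join n4 pred n3: n3 stop@n2
  join n6 pred n0: · stop@n0
  join n6 pred n3: n3→n2→n1 stop@n0
  join n6 pred n5: n5→n3→n2→n1 stop@n0
  n0: DF=∅
  n1: DF={n1,n6}
  n2: DF={n1,n6}
  n3: DF={n4,n6}
  n4: DF={n1}
  n5: DF={n6}
  n6: DF=∅
  n7: DF=∅

φ for x: defs {n5}
  DF⁺ = {n6}

Answer: ["n6"]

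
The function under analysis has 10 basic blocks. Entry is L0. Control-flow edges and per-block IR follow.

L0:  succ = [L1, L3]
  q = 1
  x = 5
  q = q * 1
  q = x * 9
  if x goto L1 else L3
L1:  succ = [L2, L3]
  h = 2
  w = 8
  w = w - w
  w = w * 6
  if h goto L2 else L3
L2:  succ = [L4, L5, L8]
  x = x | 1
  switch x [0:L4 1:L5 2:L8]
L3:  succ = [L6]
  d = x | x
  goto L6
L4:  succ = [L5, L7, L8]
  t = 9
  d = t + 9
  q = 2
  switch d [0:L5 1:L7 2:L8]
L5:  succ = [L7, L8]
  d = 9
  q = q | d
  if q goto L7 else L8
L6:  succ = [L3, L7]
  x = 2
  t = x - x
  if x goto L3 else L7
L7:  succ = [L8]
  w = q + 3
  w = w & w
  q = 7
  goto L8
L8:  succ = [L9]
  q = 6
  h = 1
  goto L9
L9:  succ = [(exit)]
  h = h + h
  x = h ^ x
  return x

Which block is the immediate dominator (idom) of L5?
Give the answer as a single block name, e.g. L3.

Answer: L2

Working:
idom tree: L1←L0 L2←L1 L3←L0 L4←L2 L5←L2 L6←L3 L7←L0 L8←L0 L9←L8
Dom at joins:
  L3: preds {L0,L1,L6}: {L0} ∩ {L0,L1} ∩ {L0,L3,L6} = {L0}; idom=L0
  L5: preds {L2,L4}: {L0,L1,L2} ∩ {L0,L1,L2,L4} = {L0,L1,L2}; idom=L2
  L7: preds {L4,L5,L6}: {L0,L1,L2,L4} ∩ {L0,L1,L2,L5} ∩ {L0,L3,L6} = {L0}; idom=L0
  L8: preds {L2,L4,L5,L7}: {L0,L1,L2} ∩ {L0,L1,L2,L4} ∩ {L0,L1,L2,L5} ∩ {L0,L7} = {L0}; idom=L0

idom(L5) = L2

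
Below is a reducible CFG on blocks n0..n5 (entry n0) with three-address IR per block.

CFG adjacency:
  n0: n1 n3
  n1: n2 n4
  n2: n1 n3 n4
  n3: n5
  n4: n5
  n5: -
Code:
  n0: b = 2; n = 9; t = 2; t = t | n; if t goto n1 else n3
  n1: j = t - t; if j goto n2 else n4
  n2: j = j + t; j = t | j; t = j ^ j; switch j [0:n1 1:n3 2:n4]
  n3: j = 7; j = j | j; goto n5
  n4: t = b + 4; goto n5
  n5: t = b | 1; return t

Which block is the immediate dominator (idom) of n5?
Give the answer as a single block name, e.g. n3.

idom tree: n1←n0 n2←n1 n3←n0 n4←n1 n5←n0
Dom at joins:
  n1: preds {n0,n2}: {n0} ∩ {n0,n1,n2} = {n0}; idom=n0
  n3: preds {n0,n2}: {n0} ∩ {n0,n1,n2} = {n0}; idom=n0
  n4: preds {n1,n2}: {n0,n1} ∩ {n0,n1,n2} = {n0,n1}; idom=n1
  n5: preds {n3,n4}: {n0,n3} ∩ {n0,n1,n4} = {n0}; idom=n0

idom(n5) = n0

Answer: n0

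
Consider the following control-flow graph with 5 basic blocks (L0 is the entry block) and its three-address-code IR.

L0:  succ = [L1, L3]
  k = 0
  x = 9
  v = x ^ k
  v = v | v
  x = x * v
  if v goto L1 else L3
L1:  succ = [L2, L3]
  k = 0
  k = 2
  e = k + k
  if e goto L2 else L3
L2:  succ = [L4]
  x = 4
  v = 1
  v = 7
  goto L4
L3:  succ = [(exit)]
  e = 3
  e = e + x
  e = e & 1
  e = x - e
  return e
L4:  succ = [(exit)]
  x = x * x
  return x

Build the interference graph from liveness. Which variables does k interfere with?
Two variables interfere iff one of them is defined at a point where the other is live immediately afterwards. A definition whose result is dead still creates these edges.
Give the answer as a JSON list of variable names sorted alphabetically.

Answer: ["x"]

Analysis:
Per-block:
  L0: def={k,v,x} ue=∅
  L1: def={e,k} ue=∅
  L2: def={v,x} ue=∅
  L3: def={e} ue={x}
  L4: def={x} ue={x}

Live sets:
  L0: in=∅ out={x}
  L1: in={x} out={x}
  L2: in=∅ out={x}
  L3: in={x} out=∅
  L4: in={x} out=∅

Interfere edges:
  e — {x}
  k — {x}
  v — {x}
  x — {e,k,v}

N(k) = ["x"]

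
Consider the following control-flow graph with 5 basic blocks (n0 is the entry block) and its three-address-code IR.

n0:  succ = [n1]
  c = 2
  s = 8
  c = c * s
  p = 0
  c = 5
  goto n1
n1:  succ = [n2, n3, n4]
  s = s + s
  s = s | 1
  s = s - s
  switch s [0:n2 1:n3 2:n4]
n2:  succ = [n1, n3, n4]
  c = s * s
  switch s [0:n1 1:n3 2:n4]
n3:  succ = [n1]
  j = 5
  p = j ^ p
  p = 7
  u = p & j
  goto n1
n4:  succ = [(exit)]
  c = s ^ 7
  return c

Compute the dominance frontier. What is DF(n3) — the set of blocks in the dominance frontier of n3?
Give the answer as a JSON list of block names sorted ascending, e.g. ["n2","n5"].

Answer: ["n1"]

Working:
idom tree: n1←n0 n2←n1 n3←n1 n4←n1
Dom∩ at merges:
  n1: preds {n0,n2,n3}: {n0} ∩ {n0,n1,n2} ∩ {n0,n1,n3} = {n0}; idom=n0
  n3: preds {n1,n2}: {n0,n1} ∩ {n0,n1,n2} = {n0,n1}; idom=n1
  n4: preds {n1,n2}: {n0,n1} ∩ {n0,n1,n2} = {n0,n1}; idom=n1

DF derivation:
  join n1 pred n0: · stop@n0
  join n1 pred n2: n2→n1 stop@n0
  join n1 pred n3: n3→n1 stop@n0
  join n3 pred n1: · stop@n1
  join n3 pred n2: n2 stop@n1
  join n4 pred n1: · stop@n1
  join n4 pred n2: n2 stop@n1
  n0 → ∅
  n1 → {n1}
  n2 → {n1,n3,n4}
  n3 → {n1}
  n4 → ∅

DF(n3) = ["n1"]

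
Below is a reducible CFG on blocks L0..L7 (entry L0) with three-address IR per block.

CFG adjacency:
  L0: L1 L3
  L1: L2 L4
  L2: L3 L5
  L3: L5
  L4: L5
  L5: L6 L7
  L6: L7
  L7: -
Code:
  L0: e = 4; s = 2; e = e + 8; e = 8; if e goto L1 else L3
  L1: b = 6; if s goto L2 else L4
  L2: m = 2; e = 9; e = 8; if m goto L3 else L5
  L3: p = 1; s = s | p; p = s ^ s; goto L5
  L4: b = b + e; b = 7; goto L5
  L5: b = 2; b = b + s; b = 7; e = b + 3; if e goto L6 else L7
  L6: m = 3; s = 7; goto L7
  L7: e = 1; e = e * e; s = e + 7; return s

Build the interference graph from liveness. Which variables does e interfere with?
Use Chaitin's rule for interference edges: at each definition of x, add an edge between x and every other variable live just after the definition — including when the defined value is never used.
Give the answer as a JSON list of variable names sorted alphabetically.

Answer: ["b", "m", "s"]

Analysis:
def/use:
  L0: {e,s} / ∅
  L1: {b} / {s}
  L2: {e,m} / ∅
  L3: {p,s} / {s}
  L4: {b} / {b,e}
  L5: {b,e} / {s}
  L6: {m,s} / ∅
  L7: {e,s} / ∅

Backward fixpoint:
  L0: in=∅ out={e,s}
  L1: in={e,s} out={b,e,s}
  L2: in={s} out={s}
  L3: in={s} out={s}
  L4: in={b,e,s} out={s}
  L5: in={s} out=∅
  L6: in=∅ out=∅
  L7: in=∅ out=∅

Interfere edges:
  b: {e,s}
  e: {b,m,s}
  m: {e,s}
  p: {s}
  s: {b,e,m,p}

N(e) = ["b", "m", "s"]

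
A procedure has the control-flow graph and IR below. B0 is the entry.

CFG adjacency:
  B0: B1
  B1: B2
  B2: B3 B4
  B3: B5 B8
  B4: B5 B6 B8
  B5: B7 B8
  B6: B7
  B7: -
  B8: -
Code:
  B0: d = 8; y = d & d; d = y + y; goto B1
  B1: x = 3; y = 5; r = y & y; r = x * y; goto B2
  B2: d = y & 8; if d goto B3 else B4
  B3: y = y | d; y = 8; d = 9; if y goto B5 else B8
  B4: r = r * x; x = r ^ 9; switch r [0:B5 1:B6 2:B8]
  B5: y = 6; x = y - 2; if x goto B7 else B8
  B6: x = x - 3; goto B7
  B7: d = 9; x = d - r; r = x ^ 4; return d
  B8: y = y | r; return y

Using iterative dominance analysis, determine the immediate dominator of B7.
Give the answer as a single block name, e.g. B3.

Answer: B2

Analysis:
idom tree: B1←B0 B2←B1 B3←B2 B4←B2 B5←B2 B6←B4 B7←B2 B8←B2
Join-block Dom:
  B5: preds {B3,B4}: {B0,B1,B2,B3} ∩ {B0,B1,B2,B4} = {B0,B1,B2}; idom=B2
  B7: preds {B5,B6}: {B0,B1,B2,B5} ∩ {B0,B1,B2,B4,B6} = {B0,B1,B2}; idom=B2
  B8: preds {B3,B4,B5}: {B0,B1,B2,B3} ∩ {B0,B1,B2,B4} ∩ {B0,B1,B2,B5} = {B0,B1,B2}; idom=B2

idom(B7) = B2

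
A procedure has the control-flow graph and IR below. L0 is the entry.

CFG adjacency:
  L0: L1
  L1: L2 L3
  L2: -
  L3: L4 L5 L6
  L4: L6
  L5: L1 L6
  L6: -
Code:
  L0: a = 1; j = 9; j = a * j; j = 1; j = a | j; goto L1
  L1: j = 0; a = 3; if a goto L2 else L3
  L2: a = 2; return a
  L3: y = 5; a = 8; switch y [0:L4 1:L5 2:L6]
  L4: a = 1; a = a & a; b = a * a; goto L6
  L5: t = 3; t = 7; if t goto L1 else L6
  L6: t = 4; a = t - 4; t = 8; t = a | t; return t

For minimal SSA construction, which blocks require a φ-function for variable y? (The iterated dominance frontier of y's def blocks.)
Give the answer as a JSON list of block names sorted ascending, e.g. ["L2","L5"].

Answer: ["L1"]

Derivation:
idom tree: L1←L0 L2←L1 L3←L1 L4←L3 L5←L3 L6←L3
Dom at joins:
  L1: preds {L0,L5}: {L0} ∩ {L0,L1,L3,L5} = {L0}; idom=L0
  L6: preds {L3,L4,L5}: {L0,L1,L3} ∩ {L0,L1,L3,L4} ∩ {L0,L1,L3,L5} = {L0,L1,L3}; idom=L3

DF derivation:
  L1←L0: walk · to L0
  L1←L5: walk L5→L3→L1 to L0
  L6←L3: walk · to L3
  L6←L4: walk L4 to L3
  L6←L5: walk L5 to L3
  L0: DF=∅
  L1: DF={L1}
  L2: DF=∅
  L3: DF={L1}
  L4: DF={L6}
  L5: DF={L1,L6}
  L6: DF=∅

φ for y: defs {L3}
  DF⁺ = {L1}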